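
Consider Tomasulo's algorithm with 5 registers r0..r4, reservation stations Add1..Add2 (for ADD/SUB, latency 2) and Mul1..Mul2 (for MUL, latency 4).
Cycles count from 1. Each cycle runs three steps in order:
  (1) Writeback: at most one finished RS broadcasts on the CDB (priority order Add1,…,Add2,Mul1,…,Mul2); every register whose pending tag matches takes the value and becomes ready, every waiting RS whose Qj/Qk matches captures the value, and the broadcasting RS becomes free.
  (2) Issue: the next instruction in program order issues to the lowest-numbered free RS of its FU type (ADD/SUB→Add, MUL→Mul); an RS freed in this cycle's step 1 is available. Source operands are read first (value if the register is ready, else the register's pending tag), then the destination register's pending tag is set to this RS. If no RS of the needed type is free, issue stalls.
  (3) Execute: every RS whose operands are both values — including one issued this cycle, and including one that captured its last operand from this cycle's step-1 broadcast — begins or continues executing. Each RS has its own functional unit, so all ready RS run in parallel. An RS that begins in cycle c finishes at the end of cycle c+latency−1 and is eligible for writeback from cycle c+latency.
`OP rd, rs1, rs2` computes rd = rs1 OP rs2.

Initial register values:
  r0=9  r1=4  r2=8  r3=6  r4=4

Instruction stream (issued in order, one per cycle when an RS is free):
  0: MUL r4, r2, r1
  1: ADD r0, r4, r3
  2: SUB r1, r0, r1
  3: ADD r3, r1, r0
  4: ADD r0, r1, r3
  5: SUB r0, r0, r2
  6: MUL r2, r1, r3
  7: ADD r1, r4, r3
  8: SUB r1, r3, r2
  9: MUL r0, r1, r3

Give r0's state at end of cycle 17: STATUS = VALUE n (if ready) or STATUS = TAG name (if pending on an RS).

STATUS = TAG Mul2

cycle 1: issue MUL r4<-Mul1 // r0:9,r1:4,r2:8,r3:6,r4:Mul1
cycle 2: issue ADD r0<-Add1 // r0:Add1,r1:4,r2:8,r3:6,r4:Mul1
cycle 3: issue SUB r1<-Add2 // r0:Add1,r1:Add2,r2:8,r3:6,r4:Mul1
cycle 4: stall // r0:Add1,r1:Add2,r2:8,r3:6,r4:Mul1
cycle 5: CDB Mul1=32; stall // r0:Add1,r1:Add2,r2:8,r3:6,r4:32
cycle 6: stall // r0:Add1,r1:Add2,r2:8,r3:6,r4:32
cycle 7: CDB Add1=38; issue ADD r3<-Add1 // r0:38,r1:Add2,r2:8,r3:Add1,r4:32
cycle 8: stall // r0:38,r1:Add2,r2:8,r3:Add1,r4:32
cycle 9: CDB Add2=34; issue ADD r0<-Add2 // r0:Add2,r1:34,r2:8,r3:Add1,r4:32
cycle 10: stall // r0:Add2,r1:34,r2:8,r3:Add1,r4:32
cycle 11: CDB Add1=72; issue SUB r0<-Add1 // r0:Add1,r1:34,r2:8,r3:72,r4:32
cycle 12: issue MUL r2<-Mul1 // r0:Add1,r1:34,r2:Mul1,r3:72,r4:32
cycle 13: CDB Add2=106; issue ADD r1<-Add2 // r0:Add1,r1:Add2,r2:Mul1,r3:72,r4:32
cycle 14: stall // r0:Add1,r1:Add2,r2:Mul1,r3:72,r4:32
cycle 15: CDB Add1=98; issue SUB r1<-Add1 // r0:98,r1:Add1,r2:Mul1,r3:72,r4:32
cycle 16: CDB Add2=104; issue MUL r0<-Mul2 // r0:Mul2,r1:Add1,r2:Mul1,r3:72,r4:32
cycle 17: CDB Mul1=2448 // r0:Mul2,r1:Add1,r2:2448,r3:72,r4:32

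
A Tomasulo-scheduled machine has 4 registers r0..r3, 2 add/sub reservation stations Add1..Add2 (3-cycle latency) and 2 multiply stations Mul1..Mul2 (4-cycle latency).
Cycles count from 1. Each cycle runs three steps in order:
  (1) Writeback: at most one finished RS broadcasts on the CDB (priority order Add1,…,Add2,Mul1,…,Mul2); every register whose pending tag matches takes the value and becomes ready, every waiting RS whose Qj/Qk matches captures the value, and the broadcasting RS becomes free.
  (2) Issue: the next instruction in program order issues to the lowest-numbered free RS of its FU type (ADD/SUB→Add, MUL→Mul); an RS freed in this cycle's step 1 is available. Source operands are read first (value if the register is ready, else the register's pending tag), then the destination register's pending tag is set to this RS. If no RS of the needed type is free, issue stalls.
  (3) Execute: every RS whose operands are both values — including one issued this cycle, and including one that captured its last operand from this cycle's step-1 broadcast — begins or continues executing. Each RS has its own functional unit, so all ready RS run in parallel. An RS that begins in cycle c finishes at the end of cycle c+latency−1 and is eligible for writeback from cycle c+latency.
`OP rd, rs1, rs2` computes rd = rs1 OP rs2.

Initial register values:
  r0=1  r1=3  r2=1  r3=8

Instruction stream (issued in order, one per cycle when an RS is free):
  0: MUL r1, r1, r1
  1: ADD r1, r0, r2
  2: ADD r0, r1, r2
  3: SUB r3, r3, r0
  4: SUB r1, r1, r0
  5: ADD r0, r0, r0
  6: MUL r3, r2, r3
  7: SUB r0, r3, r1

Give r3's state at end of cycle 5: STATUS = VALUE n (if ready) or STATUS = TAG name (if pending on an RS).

STATUS = TAG Add1

  c1: issue MUL r1<-Mul1  regs: r0:1,r1:Mul1,r2:1,r3:8
  c2: issue ADD r1<-Add1  regs: r0:1,r1:Add1,r2:1,r3:8
  c3: issue ADD r0<-Add2  regs: r0:Add2,r1:Add1,r2:1,r3:8
  c4: stall  regs: r0:Add2,r1:Add1,r2:1,r3:8
  c5: CDB Add1=2; issue SUB r3<-Add1  regs: r0:Add2,r1:2,r2:1,r3:Add1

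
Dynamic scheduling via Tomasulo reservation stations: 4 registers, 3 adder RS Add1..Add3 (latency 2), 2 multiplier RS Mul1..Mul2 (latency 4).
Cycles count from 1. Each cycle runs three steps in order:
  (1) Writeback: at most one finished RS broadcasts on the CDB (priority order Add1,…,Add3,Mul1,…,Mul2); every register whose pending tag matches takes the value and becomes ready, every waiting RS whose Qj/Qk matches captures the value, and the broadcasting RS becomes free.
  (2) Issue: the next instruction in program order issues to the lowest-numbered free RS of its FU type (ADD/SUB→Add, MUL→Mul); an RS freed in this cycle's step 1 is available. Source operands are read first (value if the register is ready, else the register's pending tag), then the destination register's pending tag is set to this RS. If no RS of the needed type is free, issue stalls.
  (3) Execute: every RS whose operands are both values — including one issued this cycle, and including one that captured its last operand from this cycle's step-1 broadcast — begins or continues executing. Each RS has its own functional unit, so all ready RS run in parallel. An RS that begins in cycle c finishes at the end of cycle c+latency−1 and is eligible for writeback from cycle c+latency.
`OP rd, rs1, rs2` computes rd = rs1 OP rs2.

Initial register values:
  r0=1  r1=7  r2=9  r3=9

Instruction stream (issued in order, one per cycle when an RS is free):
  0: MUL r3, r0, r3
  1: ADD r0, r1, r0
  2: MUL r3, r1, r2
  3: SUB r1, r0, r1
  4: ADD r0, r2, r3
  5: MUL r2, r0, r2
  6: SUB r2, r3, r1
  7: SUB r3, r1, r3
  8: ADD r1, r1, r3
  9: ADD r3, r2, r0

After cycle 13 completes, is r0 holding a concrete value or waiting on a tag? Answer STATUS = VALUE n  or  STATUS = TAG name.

  c1: issue MUL r3<-Mul1  regs: r0:1,r1:7,r2:9,r3:Mul1
  c2: issue ADD r0<-Add1  regs: r0:Add1,r1:7,r2:9,r3:Mul1
  c3: issue MUL r3<-Mul2  regs: r0:Add1,r1:7,r2:9,r3:Mul2
  c4: CDB Add1=8; issue SUB r1<-Add1  regs: r0:8,r1:Add1,r2:9,r3:Mul2
  c5: CDB Mul1=9; issue ADD r0<-Add2  regs: r0:Add2,r1:Add1,r2:9,r3:Mul2
  c6: CDB Add1=1; issue MUL r2<-Mul1  regs: r0:Add2,r1:1,r2:Mul1,r3:Mul2
  c7: CDB Mul2=63; issue SUB r2<-Add1  regs: r0:Add2,r1:1,r2:Add1,r3:63
  c8: issue SUB r3<-Add3  regs: r0:Add2,r1:1,r2:Add1,r3:Add3
  c9: CDB Add1=62; issue ADD r1<-Add1  regs: r0:Add2,r1:Add1,r2:62,r3:Add3
  c10: CDB Add2=72; issue ADD r3<-Add2  regs: r0:72,r1:Add1,r2:62,r3:Add2
  c11: CDB Add3=-62  regs: r0:72,r1:Add1,r2:62,r3:Add2
  c12: CDB Add2=134  regs: r0:72,r1:Add1,r2:62,r3:134
  c13: CDB Add1=-61  regs: r0:72,r1:-61,r2:62,r3:134

STATUS = VALUE 72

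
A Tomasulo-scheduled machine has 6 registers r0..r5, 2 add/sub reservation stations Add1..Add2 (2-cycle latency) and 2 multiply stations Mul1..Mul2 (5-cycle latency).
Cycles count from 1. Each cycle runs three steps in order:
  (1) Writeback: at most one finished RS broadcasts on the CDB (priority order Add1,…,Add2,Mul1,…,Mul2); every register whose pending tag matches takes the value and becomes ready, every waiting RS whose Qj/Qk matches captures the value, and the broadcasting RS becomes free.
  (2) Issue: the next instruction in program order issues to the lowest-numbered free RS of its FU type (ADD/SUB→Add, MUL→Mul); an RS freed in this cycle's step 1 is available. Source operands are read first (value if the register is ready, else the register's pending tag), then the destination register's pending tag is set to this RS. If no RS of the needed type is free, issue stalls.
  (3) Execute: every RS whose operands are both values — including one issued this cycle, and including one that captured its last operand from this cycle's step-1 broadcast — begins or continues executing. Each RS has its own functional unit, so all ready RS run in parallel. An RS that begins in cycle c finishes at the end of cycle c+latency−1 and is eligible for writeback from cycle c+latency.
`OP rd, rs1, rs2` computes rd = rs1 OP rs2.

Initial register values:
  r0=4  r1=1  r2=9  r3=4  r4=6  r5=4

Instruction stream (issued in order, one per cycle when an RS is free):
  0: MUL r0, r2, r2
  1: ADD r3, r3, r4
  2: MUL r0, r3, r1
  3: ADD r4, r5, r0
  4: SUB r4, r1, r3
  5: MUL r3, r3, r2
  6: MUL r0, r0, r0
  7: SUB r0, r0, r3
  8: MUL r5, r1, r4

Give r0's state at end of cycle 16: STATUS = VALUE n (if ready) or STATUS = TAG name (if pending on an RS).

  c1: issue MUL r0<-Mul1  regs: r0:Mul1,r1:1,r2:9,r3:4,r4:6,r5:4
  c2: issue ADD r3<-Add1  regs: r0:Mul1,r1:1,r2:9,r3:Add1,r4:6,r5:4
  c3: issue MUL r0<-Mul2  regs: r0:Mul2,r1:1,r2:9,r3:Add1,r4:6,r5:4
  c4: CDB Add1=10; issue ADD r4<-Add1  regs: r0:Mul2,r1:1,r2:9,r3:10,r4:Add1,r5:4
  c5: issue SUB r4<-Add2  regs: r0:Mul2,r1:1,r2:9,r3:10,r4:Add2,r5:4
  c6: CDB Mul1=81; issue MUL r3<-Mul1  regs: r0:Mul2,r1:1,r2:9,r3:Mul1,r4:Add2,r5:4
  c7: CDB Add2=-9; stall  regs: r0:Mul2,r1:1,r2:9,r3:Mul1,r4:-9,r5:4
  c8: stall  regs: r0:Mul2,r1:1,r2:9,r3:Mul1,r4:-9,r5:4
  c9: CDB Mul2=10; issue MUL r0<-Mul2  regs: r0:Mul2,r1:1,r2:9,r3:Mul1,r4:-9,r5:4
  c10: issue SUB r0<-Add2  regs: r0:Add2,r1:1,r2:9,r3:Mul1,r4:-9,r5:4
  c11: CDB Add1=14; stall  regs: r0:Add2,r1:1,r2:9,r3:Mul1,r4:-9,r5:4
  c12: CDB Mul1=90; issue MUL r5<-Mul1  regs: r0:Add2,r1:1,r2:9,r3:90,r4:-9,r5:Mul1
  c13: -  regs: r0:Add2,r1:1,r2:9,r3:90,r4:-9,r5:Mul1
  c14: CDB Mul2=100  regs: r0:Add2,r1:1,r2:9,r3:90,r4:-9,r5:Mul1
  c15: -  regs: r0:Add2,r1:1,r2:9,r3:90,r4:-9,r5:Mul1
  c16: CDB Add2=10  regs: r0:10,r1:1,r2:9,r3:90,r4:-9,r5:Mul1

STATUS = VALUE 10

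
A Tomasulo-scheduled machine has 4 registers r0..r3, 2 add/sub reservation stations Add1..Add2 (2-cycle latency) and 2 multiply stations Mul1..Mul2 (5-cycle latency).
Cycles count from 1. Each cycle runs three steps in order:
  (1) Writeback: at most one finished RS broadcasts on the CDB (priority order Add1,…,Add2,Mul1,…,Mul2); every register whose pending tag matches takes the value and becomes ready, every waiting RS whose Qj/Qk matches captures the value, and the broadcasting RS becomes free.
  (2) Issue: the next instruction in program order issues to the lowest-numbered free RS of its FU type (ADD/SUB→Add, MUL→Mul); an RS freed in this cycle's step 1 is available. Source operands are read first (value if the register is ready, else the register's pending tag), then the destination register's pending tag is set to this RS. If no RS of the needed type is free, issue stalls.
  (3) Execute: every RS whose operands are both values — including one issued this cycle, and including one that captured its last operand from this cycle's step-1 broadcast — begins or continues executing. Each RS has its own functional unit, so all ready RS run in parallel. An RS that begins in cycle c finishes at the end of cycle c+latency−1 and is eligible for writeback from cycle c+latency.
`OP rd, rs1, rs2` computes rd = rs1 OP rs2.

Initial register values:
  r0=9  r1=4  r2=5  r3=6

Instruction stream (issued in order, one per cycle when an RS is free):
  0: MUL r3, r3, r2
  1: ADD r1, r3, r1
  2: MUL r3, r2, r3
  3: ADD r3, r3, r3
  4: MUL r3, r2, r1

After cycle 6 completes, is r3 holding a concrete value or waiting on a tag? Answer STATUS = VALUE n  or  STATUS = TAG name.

STATUS = TAG Mul1

cycle 1: issue MUL r3<-Mul1 // r0:9,r1:4,r2:5,r3:Mul1
cycle 2: issue ADD r1<-Add1 // r0:9,r1:Add1,r2:5,r3:Mul1
cycle 3: issue MUL r3<-Mul2 // r0:9,r1:Add1,r2:5,r3:Mul2
cycle 4: issue ADD r3<-Add2 // r0:9,r1:Add1,r2:5,r3:Add2
cycle 5: stall // r0:9,r1:Add1,r2:5,r3:Add2
cycle 6: CDB Mul1=30; issue MUL r3<-Mul1 // r0:9,r1:Add1,r2:5,r3:Mul1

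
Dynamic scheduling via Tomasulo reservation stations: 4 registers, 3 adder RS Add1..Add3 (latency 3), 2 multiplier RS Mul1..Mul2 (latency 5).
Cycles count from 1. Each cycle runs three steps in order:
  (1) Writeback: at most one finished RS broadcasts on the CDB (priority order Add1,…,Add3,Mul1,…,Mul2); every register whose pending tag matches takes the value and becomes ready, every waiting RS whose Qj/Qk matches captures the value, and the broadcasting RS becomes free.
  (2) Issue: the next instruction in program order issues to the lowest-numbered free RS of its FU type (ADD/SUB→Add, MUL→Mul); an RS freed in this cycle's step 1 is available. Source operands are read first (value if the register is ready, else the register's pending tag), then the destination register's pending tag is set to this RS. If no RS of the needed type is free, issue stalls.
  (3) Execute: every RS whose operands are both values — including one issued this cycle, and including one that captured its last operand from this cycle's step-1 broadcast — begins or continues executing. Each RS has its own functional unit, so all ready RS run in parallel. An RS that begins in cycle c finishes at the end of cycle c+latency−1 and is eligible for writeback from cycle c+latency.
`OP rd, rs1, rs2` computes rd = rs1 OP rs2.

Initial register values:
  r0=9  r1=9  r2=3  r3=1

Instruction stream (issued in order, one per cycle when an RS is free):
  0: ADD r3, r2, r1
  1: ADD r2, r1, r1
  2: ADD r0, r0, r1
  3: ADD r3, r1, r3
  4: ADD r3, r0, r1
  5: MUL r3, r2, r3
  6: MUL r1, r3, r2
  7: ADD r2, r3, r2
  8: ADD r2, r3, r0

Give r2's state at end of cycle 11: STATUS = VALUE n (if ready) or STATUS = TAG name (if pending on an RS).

STATUS = TAG Add2

  c1: issue ADD r3<-Add1  regs: r0:9,r1:9,r2:3,r3:Add1
  c2: issue ADD r2<-Add2  regs: r0:9,r1:9,r2:Add2,r3:Add1
  c3: issue ADD r0<-Add3  regs: r0:Add3,r1:9,r2:Add2,r3:Add1
  c4: CDB Add1=12; issue ADD r3<-Add1  regs: r0:Add3,r1:9,r2:Add2,r3:Add1
  c5: CDB Add2=18; issue ADD r3<-Add2  regs: r0:Add3,r1:9,r2:18,r3:Add2
  c6: CDB Add3=18; issue MUL r3<-Mul1  regs: r0:18,r1:9,r2:18,r3:Mul1
  c7: CDB Add1=21; issue MUL r1<-Mul2  regs: r0:18,r1:Mul2,r2:18,r3:Mul1
  c8: issue ADD r2<-Add1  regs: r0:18,r1:Mul2,r2:Add1,r3:Mul1
  c9: CDB Add2=27; issue ADD r2<-Add2  regs: r0:18,r1:Mul2,r2:Add2,r3:Mul1
  c10: -  regs: r0:18,r1:Mul2,r2:Add2,r3:Mul1
  c11: -  regs: r0:18,r1:Mul2,r2:Add2,r3:Mul1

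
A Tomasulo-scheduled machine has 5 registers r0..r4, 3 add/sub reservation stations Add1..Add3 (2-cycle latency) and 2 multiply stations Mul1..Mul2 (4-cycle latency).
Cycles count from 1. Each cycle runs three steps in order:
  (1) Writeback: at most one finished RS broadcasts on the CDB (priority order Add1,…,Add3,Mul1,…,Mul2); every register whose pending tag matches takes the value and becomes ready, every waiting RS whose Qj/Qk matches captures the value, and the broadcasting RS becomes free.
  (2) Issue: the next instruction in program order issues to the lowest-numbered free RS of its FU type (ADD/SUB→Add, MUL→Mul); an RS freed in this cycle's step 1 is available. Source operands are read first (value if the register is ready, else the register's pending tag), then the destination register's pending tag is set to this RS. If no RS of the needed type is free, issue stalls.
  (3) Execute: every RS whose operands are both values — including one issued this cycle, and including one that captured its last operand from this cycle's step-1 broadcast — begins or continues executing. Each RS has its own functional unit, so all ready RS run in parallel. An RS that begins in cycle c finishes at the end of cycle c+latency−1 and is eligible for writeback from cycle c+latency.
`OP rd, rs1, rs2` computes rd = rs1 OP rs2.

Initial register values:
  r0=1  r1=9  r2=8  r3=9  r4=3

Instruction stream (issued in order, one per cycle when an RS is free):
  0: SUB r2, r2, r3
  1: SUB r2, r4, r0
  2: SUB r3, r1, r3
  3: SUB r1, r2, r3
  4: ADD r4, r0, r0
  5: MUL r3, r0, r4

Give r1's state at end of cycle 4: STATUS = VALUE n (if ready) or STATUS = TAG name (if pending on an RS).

STATUS = TAG Add2

  c1: issue SUB r2<-Add1  regs: r0:1,r1:9,r2:Add1,r3:9,r4:3
  c2: issue SUB r2<-Add2  regs: r0:1,r1:9,r2:Add2,r3:9,r4:3
  c3: CDB Add1=-1; issue SUB r3<-Add1  regs: r0:1,r1:9,r2:Add2,r3:Add1,r4:3
  c4: CDB Add2=2; issue SUB r1<-Add2  regs: r0:1,r1:Add2,r2:2,r3:Add1,r4:3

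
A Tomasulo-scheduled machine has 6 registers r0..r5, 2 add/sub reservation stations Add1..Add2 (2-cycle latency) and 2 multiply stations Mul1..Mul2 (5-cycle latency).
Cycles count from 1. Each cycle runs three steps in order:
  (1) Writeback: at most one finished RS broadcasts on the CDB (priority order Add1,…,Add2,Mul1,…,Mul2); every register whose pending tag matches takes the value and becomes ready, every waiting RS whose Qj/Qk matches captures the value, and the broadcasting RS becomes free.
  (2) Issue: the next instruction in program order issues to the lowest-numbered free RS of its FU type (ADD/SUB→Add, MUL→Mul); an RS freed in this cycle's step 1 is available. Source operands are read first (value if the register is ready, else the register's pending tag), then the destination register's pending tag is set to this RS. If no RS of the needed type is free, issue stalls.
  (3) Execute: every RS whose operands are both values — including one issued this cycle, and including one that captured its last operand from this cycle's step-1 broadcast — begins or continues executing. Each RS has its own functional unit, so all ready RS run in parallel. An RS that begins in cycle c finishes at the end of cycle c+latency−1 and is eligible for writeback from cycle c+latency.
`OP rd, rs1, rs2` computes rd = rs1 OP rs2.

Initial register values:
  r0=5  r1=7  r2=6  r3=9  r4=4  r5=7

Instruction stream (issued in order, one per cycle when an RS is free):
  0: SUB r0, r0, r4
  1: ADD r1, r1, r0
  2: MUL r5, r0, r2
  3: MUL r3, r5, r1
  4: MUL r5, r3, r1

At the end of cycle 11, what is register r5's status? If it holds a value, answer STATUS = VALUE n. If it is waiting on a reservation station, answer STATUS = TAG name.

c1: issue SUB r0<-Add1 | r0:Add1,r1:7,r2:6,r3:9,r4:4,r5:7
c2: issue ADD r1<-Add2 | r0:Add1,r1:Add2,r2:6,r3:9,r4:4,r5:7
c3: CDB Add1=1; issue MUL r5<-Mul1 | r0:1,r1:Add2,r2:6,r3:9,r4:4,r5:Mul1
c4: issue MUL r3<-Mul2 | r0:1,r1:Add2,r2:6,r3:Mul2,r4:4,r5:Mul1
c5: CDB Add2=8; stall | r0:1,r1:8,r2:6,r3:Mul2,r4:4,r5:Mul1
c6: stall | r0:1,r1:8,r2:6,r3:Mul2,r4:4,r5:Mul1
c7: stall | r0:1,r1:8,r2:6,r3:Mul2,r4:4,r5:Mul1
c8: CDB Mul1=6; issue MUL r5<-Mul1 | r0:1,r1:8,r2:6,r3:Mul2,r4:4,r5:Mul1
c9: - | r0:1,r1:8,r2:6,r3:Mul2,r4:4,r5:Mul1
c10: - | r0:1,r1:8,r2:6,r3:Mul2,r4:4,r5:Mul1
c11: - | r0:1,r1:8,r2:6,r3:Mul2,r4:4,r5:Mul1

STATUS = TAG Mul1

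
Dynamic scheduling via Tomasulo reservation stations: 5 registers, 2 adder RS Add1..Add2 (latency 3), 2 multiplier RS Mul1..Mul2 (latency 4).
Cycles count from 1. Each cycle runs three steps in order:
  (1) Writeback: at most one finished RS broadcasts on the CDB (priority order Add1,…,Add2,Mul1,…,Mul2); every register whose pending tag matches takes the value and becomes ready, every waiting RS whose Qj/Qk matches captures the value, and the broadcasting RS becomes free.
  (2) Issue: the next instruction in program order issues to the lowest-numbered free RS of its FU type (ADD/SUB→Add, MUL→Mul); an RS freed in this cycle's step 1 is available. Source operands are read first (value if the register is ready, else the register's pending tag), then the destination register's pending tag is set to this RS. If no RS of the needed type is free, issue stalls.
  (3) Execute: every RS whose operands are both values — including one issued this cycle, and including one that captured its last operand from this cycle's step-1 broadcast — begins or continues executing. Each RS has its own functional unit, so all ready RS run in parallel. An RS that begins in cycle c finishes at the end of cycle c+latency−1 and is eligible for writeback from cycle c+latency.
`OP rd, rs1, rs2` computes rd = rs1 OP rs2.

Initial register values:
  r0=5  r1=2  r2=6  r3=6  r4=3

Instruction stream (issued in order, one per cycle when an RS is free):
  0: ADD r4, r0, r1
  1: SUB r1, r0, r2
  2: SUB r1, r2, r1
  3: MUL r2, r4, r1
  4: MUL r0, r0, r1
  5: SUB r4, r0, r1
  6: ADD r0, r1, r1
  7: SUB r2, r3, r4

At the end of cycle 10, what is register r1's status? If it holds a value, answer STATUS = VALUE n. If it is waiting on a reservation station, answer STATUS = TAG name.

  c1: issue ADD r4<-Add1  regs: r0:5,r1:2,r2:6,r3:6,r4:Add1
  c2: issue SUB r1<-Add2  regs: r0:5,r1:Add2,r2:6,r3:6,r4:Add1
  c3: stall  regs: r0:5,r1:Add2,r2:6,r3:6,r4:Add1
  c4: CDB Add1=7; issue SUB r1<-Add1  regs: r0:5,r1:Add1,r2:6,r3:6,r4:7
  c5: CDB Add2=-1; issue MUL r2<-Mul1  regs: r0:5,r1:Add1,r2:Mul1,r3:6,r4:7
  c6: issue MUL r0<-Mul2  regs: r0:Mul2,r1:Add1,r2:Mul1,r3:6,r4:7
  c7: issue SUB r4<-Add2  regs: r0:Mul2,r1:Add1,r2:Mul1,r3:6,r4:Add2
  c8: CDB Add1=7; issue ADD r0<-Add1  regs: r0:Add1,r1:7,r2:Mul1,r3:6,r4:Add2
  c9: stall  regs: r0:Add1,r1:7,r2:Mul1,r3:6,r4:Add2
  c10: stall  regs: r0:Add1,r1:7,r2:Mul1,r3:6,r4:Add2

STATUS = VALUE 7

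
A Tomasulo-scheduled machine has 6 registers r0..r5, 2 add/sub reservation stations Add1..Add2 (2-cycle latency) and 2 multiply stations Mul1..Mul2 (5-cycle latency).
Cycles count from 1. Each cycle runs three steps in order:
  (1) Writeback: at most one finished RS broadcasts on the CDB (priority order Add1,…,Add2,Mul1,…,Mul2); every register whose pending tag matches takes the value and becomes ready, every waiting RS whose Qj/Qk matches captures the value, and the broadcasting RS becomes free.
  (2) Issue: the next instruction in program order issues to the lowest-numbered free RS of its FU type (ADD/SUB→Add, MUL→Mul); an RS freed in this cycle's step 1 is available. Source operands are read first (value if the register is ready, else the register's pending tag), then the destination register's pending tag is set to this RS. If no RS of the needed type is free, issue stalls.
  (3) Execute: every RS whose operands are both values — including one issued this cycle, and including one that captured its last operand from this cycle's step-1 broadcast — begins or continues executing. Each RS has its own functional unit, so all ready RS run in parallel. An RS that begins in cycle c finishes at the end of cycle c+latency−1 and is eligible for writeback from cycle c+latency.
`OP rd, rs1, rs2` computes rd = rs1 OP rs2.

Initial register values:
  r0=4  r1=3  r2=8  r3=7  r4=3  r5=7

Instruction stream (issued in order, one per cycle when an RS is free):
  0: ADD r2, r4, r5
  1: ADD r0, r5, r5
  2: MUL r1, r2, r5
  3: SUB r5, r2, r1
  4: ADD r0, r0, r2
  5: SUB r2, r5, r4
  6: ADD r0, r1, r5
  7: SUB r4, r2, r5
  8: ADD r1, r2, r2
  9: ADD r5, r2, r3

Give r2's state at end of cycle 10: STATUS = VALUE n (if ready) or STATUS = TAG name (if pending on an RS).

STATUS = TAG Add2

  c1: issue ADD r2<-Add1  regs: r0:4,r1:3,r2:Add1,r3:7,r4:3,r5:7
  c2: issue ADD r0<-Add2  regs: r0:Add2,r1:3,r2:Add1,r3:7,r4:3,r5:7
  c3: CDB Add1=10; issue MUL r1<-Mul1  regs: r0:Add2,r1:Mul1,r2:10,r3:7,r4:3,r5:7
  c4: CDB Add2=14; issue SUB r5<-Add1  regs: r0:14,r1:Mul1,r2:10,r3:7,r4:3,r5:Add1
  c5: issue ADD r0<-Add2  regs: r0:Add2,r1:Mul1,r2:10,r3:7,r4:3,r5:Add1
  c6: stall  regs: r0:Add2,r1:Mul1,r2:10,r3:7,r4:3,r5:Add1
  c7: CDB Add2=24; issue SUB r2<-Add2  regs: r0:24,r1:Mul1,r2:Add2,r3:7,r4:3,r5:Add1
  c8: CDB Mul1=70; stall  regs: r0:24,r1:70,r2:Add2,r3:7,r4:3,r5:Add1
  c9: stall  regs: r0:24,r1:70,r2:Add2,r3:7,r4:3,r5:Add1
  c10: CDB Add1=-60; issue ADD r0<-Add1  regs: r0:Add1,r1:70,r2:Add2,r3:7,r4:3,r5:-60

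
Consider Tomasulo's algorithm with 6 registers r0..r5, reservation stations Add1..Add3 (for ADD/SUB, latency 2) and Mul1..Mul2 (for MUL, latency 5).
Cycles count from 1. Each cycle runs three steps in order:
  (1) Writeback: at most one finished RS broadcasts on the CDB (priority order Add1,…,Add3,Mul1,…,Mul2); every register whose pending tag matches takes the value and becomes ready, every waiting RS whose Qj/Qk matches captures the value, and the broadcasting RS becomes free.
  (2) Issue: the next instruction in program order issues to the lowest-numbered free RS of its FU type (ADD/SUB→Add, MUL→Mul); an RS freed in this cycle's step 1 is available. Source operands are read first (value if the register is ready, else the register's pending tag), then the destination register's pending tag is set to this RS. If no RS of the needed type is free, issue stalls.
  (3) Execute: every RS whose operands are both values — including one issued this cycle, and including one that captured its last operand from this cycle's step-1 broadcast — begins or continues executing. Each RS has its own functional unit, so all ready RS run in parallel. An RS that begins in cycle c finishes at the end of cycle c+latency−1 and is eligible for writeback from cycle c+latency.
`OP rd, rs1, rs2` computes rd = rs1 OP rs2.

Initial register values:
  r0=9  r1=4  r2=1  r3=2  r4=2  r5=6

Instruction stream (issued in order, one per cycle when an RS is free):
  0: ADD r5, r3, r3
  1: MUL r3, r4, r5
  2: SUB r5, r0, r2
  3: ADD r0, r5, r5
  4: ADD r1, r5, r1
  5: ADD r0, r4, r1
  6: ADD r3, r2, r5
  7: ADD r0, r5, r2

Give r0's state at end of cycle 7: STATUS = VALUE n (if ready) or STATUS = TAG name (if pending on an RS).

c1: issue ADD r5<-Add1 | r0:9,r1:4,r2:1,r3:2,r4:2,r5:Add1
c2: issue MUL r3<-Mul1 | r0:9,r1:4,r2:1,r3:Mul1,r4:2,r5:Add1
c3: CDB Add1=4; issue SUB r5<-Add1 | r0:9,r1:4,r2:1,r3:Mul1,r4:2,r5:Add1
c4: issue ADD r0<-Add2 | r0:Add2,r1:4,r2:1,r3:Mul1,r4:2,r5:Add1
c5: CDB Add1=8; issue ADD r1<-Add1 | r0:Add2,r1:Add1,r2:1,r3:Mul1,r4:2,r5:8
c6: issue ADD r0<-Add3 | r0:Add3,r1:Add1,r2:1,r3:Mul1,r4:2,r5:8
c7: CDB Add1=12; issue ADD r3<-Add1 | r0:Add3,r1:12,r2:1,r3:Add1,r4:2,r5:8

STATUS = TAG Add3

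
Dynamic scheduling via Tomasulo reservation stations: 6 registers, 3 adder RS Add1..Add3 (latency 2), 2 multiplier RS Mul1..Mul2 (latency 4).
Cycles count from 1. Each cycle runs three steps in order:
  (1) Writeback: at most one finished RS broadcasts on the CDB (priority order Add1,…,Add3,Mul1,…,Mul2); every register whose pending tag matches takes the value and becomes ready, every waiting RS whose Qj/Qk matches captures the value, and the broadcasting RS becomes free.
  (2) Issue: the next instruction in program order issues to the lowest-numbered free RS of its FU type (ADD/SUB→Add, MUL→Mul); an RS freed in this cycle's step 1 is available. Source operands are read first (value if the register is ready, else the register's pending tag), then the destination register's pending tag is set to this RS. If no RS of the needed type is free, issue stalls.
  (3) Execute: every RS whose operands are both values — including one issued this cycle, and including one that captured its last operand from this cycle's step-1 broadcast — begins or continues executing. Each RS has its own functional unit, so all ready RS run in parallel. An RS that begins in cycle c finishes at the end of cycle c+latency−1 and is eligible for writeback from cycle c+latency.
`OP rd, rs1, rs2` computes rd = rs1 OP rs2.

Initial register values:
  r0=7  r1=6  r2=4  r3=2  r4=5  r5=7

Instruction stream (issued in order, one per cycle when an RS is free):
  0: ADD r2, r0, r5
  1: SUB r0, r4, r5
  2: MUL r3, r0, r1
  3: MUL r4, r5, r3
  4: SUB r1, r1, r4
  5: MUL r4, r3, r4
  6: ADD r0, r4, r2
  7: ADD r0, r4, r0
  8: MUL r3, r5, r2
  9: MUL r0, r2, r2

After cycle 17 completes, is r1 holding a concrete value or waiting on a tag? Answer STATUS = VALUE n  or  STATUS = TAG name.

STATUS = VALUE 90

cycle 1: issue ADD r2<-Add1 // r0:7,r1:6,r2:Add1,r3:2,r4:5,r5:7
cycle 2: issue SUB r0<-Add2 // r0:Add2,r1:6,r2:Add1,r3:2,r4:5,r5:7
cycle 3: CDB Add1=14; issue MUL r3<-Mul1 // r0:Add2,r1:6,r2:14,r3:Mul1,r4:5,r5:7
cycle 4: CDB Add2=-2; issue MUL r4<-Mul2 // r0:-2,r1:6,r2:14,r3:Mul1,r4:Mul2,r5:7
cycle 5: issue SUB r1<-Add1 // r0:-2,r1:Add1,r2:14,r3:Mul1,r4:Mul2,r5:7
cycle 6: stall // r0:-2,r1:Add1,r2:14,r3:Mul1,r4:Mul2,r5:7
cycle 7: stall // r0:-2,r1:Add1,r2:14,r3:Mul1,r4:Mul2,r5:7
cycle 8: CDB Mul1=-12; issue MUL r4<-Mul1 // r0:-2,r1:Add1,r2:14,r3:-12,r4:Mul1,r5:7
cycle 9: issue ADD r0<-Add2 // r0:Add2,r1:Add1,r2:14,r3:-12,r4:Mul1,r5:7
cycle 10: issue ADD r0<-Add3 // r0:Add3,r1:Add1,r2:14,r3:-12,r4:Mul1,r5:7
cycle 11: stall // r0:Add3,r1:Add1,r2:14,r3:-12,r4:Mul1,r5:7
cycle 12: CDB Mul2=-84; issue MUL r3<-Mul2 // r0:Add3,r1:Add1,r2:14,r3:Mul2,r4:Mul1,r5:7
cycle 13: stall // r0:Add3,r1:Add1,r2:14,r3:Mul2,r4:Mul1,r5:7
cycle 14: CDB Add1=90; stall // r0:Add3,r1:90,r2:14,r3:Mul2,r4:Mul1,r5:7
cycle 15: stall // r0:Add3,r1:90,r2:14,r3:Mul2,r4:Mul1,r5:7
cycle 16: CDB Mul1=1008; issue MUL r0<-Mul1 // r0:Mul1,r1:90,r2:14,r3:Mul2,r4:1008,r5:7
cycle 17: CDB Mul2=98 // r0:Mul1,r1:90,r2:14,r3:98,r4:1008,r5:7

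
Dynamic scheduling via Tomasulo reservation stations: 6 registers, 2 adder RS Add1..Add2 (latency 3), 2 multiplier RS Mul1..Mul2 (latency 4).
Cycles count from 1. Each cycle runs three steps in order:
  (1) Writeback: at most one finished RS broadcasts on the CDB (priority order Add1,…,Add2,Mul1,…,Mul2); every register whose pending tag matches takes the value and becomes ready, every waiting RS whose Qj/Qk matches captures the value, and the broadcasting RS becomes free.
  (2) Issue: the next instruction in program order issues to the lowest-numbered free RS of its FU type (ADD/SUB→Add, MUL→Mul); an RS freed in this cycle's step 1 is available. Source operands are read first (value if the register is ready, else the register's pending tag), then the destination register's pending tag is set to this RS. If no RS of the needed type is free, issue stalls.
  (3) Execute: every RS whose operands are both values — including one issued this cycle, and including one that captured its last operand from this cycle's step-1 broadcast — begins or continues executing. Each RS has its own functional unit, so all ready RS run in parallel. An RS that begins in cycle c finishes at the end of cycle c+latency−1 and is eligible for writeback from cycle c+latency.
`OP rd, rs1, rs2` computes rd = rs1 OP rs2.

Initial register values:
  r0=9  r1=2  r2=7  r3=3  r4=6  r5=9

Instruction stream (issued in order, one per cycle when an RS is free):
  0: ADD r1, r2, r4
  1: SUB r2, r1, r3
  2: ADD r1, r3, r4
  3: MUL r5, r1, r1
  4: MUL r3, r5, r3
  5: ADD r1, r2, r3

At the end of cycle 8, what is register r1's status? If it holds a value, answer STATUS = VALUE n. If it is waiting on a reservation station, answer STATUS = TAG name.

STATUS = TAG Add1

cycle 1: issue ADD r1<-Add1 // r0:9,r1:Add1,r2:7,r3:3,r4:6,r5:9
cycle 2: issue SUB r2<-Add2 // r0:9,r1:Add1,r2:Add2,r3:3,r4:6,r5:9
cycle 3: stall // r0:9,r1:Add1,r2:Add2,r3:3,r4:6,r5:9
cycle 4: CDB Add1=13; issue ADD r1<-Add1 // r0:9,r1:Add1,r2:Add2,r3:3,r4:6,r5:9
cycle 5: issue MUL r5<-Mul1 // r0:9,r1:Add1,r2:Add2,r3:3,r4:6,r5:Mul1
cycle 6: issue MUL r3<-Mul2 // r0:9,r1:Add1,r2:Add2,r3:Mul2,r4:6,r5:Mul1
cycle 7: CDB Add1=9; issue ADD r1<-Add1 // r0:9,r1:Add1,r2:Add2,r3:Mul2,r4:6,r5:Mul1
cycle 8: CDB Add2=10 // r0:9,r1:Add1,r2:10,r3:Mul2,r4:6,r5:Mul1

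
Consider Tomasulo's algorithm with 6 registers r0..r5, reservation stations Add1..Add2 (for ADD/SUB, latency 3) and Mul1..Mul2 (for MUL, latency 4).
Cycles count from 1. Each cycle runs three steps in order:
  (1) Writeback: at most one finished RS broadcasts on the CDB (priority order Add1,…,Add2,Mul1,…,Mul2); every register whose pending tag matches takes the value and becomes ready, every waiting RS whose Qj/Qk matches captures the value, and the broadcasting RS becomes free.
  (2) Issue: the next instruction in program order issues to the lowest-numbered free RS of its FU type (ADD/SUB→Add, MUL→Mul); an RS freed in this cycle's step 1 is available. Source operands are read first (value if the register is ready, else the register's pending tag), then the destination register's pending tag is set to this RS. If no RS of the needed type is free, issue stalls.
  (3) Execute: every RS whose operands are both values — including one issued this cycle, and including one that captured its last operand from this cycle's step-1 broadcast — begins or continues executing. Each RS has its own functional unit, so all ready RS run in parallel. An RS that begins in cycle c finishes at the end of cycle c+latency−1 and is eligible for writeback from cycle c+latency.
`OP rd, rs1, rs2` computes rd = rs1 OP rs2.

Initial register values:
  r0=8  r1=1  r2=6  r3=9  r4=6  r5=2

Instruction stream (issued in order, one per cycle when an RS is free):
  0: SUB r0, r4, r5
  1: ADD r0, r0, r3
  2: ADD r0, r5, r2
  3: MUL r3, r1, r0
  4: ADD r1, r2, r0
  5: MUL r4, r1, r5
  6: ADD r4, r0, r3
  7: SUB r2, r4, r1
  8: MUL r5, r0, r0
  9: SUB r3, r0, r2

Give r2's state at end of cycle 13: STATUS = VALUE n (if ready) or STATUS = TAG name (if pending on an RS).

  c1: issue SUB r0<-Add1  regs: r0:Add1,r1:1,r2:6,r3:9,r4:6,r5:2
  c2: issue ADD r0<-Add2  regs: r0:Add2,r1:1,r2:6,r3:9,r4:6,r5:2
  c3: stall  regs: r0:Add2,r1:1,r2:6,r3:9,r4:6,r5:2
  c4: CDB Add1=4; issue ADD r0<-Add1  regs: r0:Add1,r1:1,r2:6,r3:9,r4:6,r5:2
  c5: issue MUL r3<-Mul1  regs: r0:Add1,r1:1,r2:6,r3:Mul1,r4:6,r5:2
  c6: stall  regs: r0:Add1,r1:1,r2:6,r3:Mul1,r4:6,r5:2
  c7: CDB Add1=8; issue ADD r1<-Add1  regs: r0:8,r1:Add1,r2:6,r3:Mul1,r4:6,r5:2
  c8: CDB Add2=13; issue MUL r4<-Mul2  regs: r0:8,r1:Add1,r2:6,r3:Mul1,r4:Mul2,r5:2
  c9: issue ADD r4<-Add2  regs: r0:8,r1:Add1,r2:6,r3:Mul1,r4:Add2,r5:2
  c10: CDB Add1=14; issue SUB r2<-Add1  regs: r0:8,r1:14,r2:Add1,r3:Mul1,r4:Add2,r5:2
  c11: CDB Mul1=8; issue MUL r5<-Mul1  regs: r0:8,r1:14,r2:Add1,r3:8,r4:Add2,r5:Mul1
  c12: stall  regs: r0:8,r1:14,r2:Add1,r3:8,r4:Add2,r5:Mul1
  c13: stall  regs: r0:8,r1:14,r2:Add1,r3:8,r4:Add2,r5:Mul1

STATUS = TAG Add1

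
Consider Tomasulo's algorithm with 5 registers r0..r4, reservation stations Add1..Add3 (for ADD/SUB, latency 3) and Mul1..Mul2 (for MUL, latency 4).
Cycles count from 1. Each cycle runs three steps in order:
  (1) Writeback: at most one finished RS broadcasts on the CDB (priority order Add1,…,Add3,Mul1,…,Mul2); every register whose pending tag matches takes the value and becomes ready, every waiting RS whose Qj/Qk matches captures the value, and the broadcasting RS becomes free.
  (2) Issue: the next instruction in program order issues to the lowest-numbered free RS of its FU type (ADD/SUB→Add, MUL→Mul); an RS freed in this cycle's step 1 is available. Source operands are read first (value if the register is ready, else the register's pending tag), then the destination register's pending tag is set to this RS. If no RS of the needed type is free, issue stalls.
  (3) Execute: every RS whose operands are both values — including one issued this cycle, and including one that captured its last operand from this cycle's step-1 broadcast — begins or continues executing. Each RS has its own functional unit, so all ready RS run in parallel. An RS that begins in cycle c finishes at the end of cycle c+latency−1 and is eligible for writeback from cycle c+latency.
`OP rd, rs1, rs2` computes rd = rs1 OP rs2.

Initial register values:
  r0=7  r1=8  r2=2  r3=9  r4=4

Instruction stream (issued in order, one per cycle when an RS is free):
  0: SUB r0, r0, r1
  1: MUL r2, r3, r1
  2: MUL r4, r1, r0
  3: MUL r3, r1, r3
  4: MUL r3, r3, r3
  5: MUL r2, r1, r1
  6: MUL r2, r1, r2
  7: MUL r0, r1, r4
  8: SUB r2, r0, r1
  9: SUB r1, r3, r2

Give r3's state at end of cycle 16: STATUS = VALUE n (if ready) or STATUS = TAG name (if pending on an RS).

STATUS = VALUE 5184

  c1: issue SUB r0<-Add1  regs: r0:Add1,r1:8,r2:2,r3:9,r4:4
  c2: issue MUL r2<-Mul1  regs: r0:Add1,r1:8,r2:Mul1,r3:9,r4:4
  c3: issue MUL r4<-Mul2  regs: r0:Add1,r1:8,r2:Mul1,r3:9,r4:Mul2
  c4: CDB Add1=-1; stall  regs: r0:-1,r1:8,r2:Mul1,r3:9,r4:Mul2
  c5: stall  regs: r0:-1,r1:8,r2:Mul1,r3:9,r4:Mul2
  c6: CDB Mul1=72; issue MUL r3<-Mul1  regs: r0:-1,r1:8,r2:72,r3:Mul1,r4:Mul2
  c7: stall  regs: r0:-1,r1:8,r2:72,r3:Mul1,r4:Mul2
  c8: CDB Mul2=-8; issue MUL r3<-Mul2  regs: r0:-1,r1:8,r2:72,r3:Mul2,r4:-8
  c9: stall  regs: r0:-1,r1:8,r2:72,r3:Mul2,r4:-8
  c10: CDB Mul1=72; issue MUL r2<-Mul1  regs: r0:-1,r1:8,r2:Mul1,r3:Mul2,r4:-8
  c11: stall  regs: r0:-1,r1:8,r2:Mul1,r3:Mul2,r4:-8
  c12: stall  regs: r0:-1,r1:8,r2:Mul1,r3:Mul2,r4:-8
  c13: stall  regs: r0:-1,r1:8,r2:Mul1,r3:Mul2,r4:-8
  c14: CDB Mul1=64; issue MUL r2<-Mul1  regs: r0:-1,r1:8,r2:Mul1,r3:Mul2,r4:-8
  c15: CDB Mul2=5184; issue MUL r0<-Mul2  regs: r0:Mul2,r1:8,r2:Mul1,r3:5184,r4:-8
  c16: issue SUB r2<-Add1  regs: r0:Mul2,r1:8,r2:Add1,r3:5184,r4:-8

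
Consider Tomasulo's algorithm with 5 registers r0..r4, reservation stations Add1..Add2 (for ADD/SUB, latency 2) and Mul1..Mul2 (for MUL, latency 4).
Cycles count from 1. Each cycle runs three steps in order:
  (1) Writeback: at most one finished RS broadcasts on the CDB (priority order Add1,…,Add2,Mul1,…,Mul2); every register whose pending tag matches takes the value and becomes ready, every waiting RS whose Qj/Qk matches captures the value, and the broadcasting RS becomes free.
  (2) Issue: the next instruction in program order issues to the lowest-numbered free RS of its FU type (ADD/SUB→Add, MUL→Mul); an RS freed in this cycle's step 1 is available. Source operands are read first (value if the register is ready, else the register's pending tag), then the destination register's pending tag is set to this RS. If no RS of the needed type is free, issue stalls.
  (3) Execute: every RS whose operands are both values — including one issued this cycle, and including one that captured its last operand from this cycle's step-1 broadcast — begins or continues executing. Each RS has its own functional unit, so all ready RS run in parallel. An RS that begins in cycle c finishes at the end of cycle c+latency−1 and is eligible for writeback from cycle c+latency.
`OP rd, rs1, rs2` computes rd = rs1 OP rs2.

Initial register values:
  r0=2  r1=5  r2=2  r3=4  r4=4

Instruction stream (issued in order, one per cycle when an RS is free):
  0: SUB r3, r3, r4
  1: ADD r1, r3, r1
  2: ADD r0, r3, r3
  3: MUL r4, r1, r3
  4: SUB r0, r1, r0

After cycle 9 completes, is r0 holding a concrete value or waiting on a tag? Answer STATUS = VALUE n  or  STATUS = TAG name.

STATUS = VALUE 5

  c1: issue SUB r3<-Add1  regs: r0:2,r1:5,r2:2,r3:Add1,r4:4
  c2: issue ADD r1<-Add2  regs: r0:2,r1:Add2,r2:2,r3:Add1,r4:4
  c3: CDB Add1=0; issue ADD r0<-Add1  regs: r0:Add1,r1:Add2,r2:2,r3:0,r4:4
  c4: issue MUL r4<-Mul1  regs: r0:Add1,r1:Add2,r2:2,r3:0,r4:Mul1
  c5: CDB Add1=0; issue SUB r0<-Add1  regs: r0:Add1,r1:Add2,r2:2,r3:0,r4:Mul1
  c6: CDB Add2=5  regs: r0:Add1,r1:5,r2:2,r3:0,r4:Mul1
  c7: -  regs: r0:Add1,r1:5,r2:2,r3:0,r4:Mul1
  c8: CDB Add1=5  regs: r0:5,r1:5,r2:2,r3:0,r4:Mul1
  c9: -  regs: r0:5,r1:5,r2:2,r3:0,r4:Mul1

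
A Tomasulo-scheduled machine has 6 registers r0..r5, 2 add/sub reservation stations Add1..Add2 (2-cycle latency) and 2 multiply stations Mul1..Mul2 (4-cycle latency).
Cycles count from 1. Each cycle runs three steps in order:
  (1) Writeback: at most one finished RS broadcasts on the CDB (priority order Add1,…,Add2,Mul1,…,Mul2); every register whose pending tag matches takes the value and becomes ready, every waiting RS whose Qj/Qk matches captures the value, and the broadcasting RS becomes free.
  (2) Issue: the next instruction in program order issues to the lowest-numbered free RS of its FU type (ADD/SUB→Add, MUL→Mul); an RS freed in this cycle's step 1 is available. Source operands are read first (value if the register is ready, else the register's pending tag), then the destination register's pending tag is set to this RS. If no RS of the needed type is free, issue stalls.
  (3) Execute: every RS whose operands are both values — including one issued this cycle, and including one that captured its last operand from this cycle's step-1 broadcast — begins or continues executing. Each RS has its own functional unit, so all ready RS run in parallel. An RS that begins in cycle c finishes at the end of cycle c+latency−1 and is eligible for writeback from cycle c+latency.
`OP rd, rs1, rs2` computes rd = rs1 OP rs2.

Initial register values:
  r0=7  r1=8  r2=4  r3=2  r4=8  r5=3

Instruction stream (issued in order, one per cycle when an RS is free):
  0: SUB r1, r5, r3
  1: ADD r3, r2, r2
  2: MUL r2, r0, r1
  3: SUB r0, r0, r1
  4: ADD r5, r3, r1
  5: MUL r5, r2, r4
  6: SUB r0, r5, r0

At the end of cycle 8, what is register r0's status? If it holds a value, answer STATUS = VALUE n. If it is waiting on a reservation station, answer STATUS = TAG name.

cycle 1: issue SUB r1<-Add1 // r0:7,r1:Add1,r2:4,r3:2,r4:8,r5:3
cycle 2: issue ADD r3<-Add2 // r0:7,r1:Add1,r2:4,r3:Add2,r4:8,r5:3
cycle 3: CDB Add1=1; issue MUL r2<-Mul1 // r0:7,r1:1,r2:Mul1,r3:Add2,r4:8,r5:3
cycle 4: CDB Add2=8; issue SUB r0<-Add1 // r0:Add1,r1:1,r2:Mul1,r3:8,r4:8,r5:3
cycle 5: issue ADD r5<-Add2 // r0:Add1,r1:1,r2:Mul1,r3:8,r4:8,r5:Add2
cycle 6: CDB Add1=6; issue MUL r5<-Mul2 // r0:6,r1:1,r2:Mul1,r3:8,r4:8,r5:Mul2
cycle 7: CDB Add2=9; issue SUB r0<-Add1 // r0:Add1,r1:1,r2:Mul1,r3:8,r4:8,r5:Mul2
cycle 8: CDB Mul1=7 // r0:Add1,r1:1,r2:7,r3:8,r4:8,r5:Mul2

STATUS = TAG Add1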